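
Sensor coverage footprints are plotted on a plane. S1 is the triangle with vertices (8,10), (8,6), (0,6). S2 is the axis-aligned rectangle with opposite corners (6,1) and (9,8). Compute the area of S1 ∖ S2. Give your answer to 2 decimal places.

|S1| = 16, |S1∩S2| = 4.
|S1 ∖ S2| = |S1| − |S1∩S2| = 16 − 4 = 12.00.

12.00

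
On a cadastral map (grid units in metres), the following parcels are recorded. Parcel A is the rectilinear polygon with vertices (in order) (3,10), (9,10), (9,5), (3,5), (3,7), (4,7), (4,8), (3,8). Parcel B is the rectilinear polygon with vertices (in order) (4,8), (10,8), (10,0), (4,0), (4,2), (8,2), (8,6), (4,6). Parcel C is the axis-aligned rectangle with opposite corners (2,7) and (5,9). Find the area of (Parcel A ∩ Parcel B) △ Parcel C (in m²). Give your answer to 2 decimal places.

15.00

|Parcel A ∩ Parcel B| = 11.
|(Parcel A ∩ Parcel B) ∩ Parcel C| = 1.
|(Parcel A ∩ Parcel B) △ Parcel C| = 11 + 6 − 2 = 15.00.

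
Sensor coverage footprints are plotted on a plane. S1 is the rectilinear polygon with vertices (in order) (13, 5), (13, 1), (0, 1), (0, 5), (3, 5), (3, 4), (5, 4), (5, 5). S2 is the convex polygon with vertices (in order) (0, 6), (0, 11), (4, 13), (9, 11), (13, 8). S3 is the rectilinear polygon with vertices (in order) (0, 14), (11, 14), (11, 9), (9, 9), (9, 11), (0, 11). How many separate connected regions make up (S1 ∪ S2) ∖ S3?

(S1 ∪ S2) ∖ S3 splits into 2 disjoint pieces (area 50, area 43.5).

2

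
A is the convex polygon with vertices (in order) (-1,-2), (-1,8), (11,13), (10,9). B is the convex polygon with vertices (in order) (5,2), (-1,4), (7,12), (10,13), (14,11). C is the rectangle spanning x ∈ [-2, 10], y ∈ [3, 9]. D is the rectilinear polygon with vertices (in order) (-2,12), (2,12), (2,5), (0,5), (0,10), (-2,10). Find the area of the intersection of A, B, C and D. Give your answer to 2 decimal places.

2.00

The intersection is the polygon with vertices (2,7), (2,5), (0,5).
By the shoelace formula its area is 2.00.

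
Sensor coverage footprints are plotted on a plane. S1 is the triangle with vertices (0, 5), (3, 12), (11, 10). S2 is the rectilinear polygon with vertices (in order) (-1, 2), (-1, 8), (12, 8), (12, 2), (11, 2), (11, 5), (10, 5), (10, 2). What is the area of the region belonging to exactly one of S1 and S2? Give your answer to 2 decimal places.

90.06

|S1| = 31, |S2| = 75, |S1∩S2| = 7.9714.
|S1 △ S2| = |S1| + |S2| − 2·|S1∩S2| = 31 + 75 − 15.9429 = 90.06.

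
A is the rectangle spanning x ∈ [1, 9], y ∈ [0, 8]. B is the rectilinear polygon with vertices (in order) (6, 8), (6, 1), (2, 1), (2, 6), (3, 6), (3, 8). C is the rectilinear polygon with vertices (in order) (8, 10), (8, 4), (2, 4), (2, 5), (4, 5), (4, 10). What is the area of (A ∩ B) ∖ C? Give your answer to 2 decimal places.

16.00

|A ∩ B| = 26.
|(A ∩ B) ∩ C| = 10.
|(A ∩ B) ∖ C| = 26 − 10 = 16.00.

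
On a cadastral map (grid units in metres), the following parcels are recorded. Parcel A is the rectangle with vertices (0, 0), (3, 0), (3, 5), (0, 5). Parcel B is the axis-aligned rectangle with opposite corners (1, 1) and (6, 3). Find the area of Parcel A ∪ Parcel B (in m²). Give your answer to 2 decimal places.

21.00

By inclusion–exclusion:
Individual areas: |Parcel A| = 15, |Parcel B| = 10.
|Parcel A∩Parcel B|: x∈[1,3], y∈[1,3] → 2·2 = 4.
|Parcel A ∪ Parcel B| = 25 − 4 = 21.00.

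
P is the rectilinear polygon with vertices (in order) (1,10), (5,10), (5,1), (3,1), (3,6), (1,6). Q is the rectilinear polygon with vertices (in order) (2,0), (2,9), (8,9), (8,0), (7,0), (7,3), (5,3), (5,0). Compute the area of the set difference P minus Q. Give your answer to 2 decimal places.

7.00

|P| = 26, |P∩Q| = 19.
|P ∖ Q| = |P| − |P∩Q| = 26 − 19 = 7.00.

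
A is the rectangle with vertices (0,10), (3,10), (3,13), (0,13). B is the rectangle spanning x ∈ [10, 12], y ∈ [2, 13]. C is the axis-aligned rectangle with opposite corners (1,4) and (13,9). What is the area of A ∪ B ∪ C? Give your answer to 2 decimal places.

81.00

By inclusion–exclusion:
Individual areas: |A| = 9, |B| = 22, |C| = 60.
|A∩B| = 0 (no overlap).
|A∩C| = 0 (no overlap).
|B∩C|: x∈[10,12], y∈[4,9] → 2·5 = 10.
|A∩B∩C| = 0.
|A ∪ B ∪ C| = 91 − 10 + 0 = 81.00.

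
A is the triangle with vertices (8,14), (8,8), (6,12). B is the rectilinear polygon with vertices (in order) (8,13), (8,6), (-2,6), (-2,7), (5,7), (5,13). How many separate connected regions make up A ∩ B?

A ∩ B is a single connected region.

1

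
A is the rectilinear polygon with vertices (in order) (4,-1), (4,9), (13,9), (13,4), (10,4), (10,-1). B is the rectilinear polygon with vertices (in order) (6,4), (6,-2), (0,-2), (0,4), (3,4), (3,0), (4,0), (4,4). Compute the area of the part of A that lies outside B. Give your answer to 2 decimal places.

65.00

|A| = 75, |A∩B| = 10.
|A ∖ B| = |A| − |A∩B| = 75 − 10 = 65.00.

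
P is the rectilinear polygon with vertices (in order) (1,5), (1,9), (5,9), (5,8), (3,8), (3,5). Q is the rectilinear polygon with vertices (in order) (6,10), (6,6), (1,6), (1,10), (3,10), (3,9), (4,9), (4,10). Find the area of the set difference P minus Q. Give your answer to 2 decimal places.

|P| = 10, |P∩Q| = 8.
|P ∖ Q| = |P| − |P∩Q| = 10 − 8 = 2.00.

2.00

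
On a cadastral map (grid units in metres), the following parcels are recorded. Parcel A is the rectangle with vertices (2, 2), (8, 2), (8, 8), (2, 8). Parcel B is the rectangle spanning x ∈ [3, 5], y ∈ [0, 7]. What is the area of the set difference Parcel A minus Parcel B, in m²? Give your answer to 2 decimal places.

26.00

|Parcel A∩Parcel B|: x∈[3,5], y∈[2,7] → 2·5 = 10.
|Parcel A| = 36.
|Parcel A ∖ Parcel B| = |Parcel A| − |Parcel A∩Parcel B| = 36 − 10 = 26.00.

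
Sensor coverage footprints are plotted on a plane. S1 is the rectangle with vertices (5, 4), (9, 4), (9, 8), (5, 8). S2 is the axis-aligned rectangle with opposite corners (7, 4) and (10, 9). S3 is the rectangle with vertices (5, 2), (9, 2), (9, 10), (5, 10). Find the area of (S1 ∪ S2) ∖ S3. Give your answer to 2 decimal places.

|S1 ∪ S2| = 23.
|(S1 ∪ S2) ∩ S3| = 18.
|(S1 ∪ S2) ∖ S3| = 23 − 18 = 5.00.

5.00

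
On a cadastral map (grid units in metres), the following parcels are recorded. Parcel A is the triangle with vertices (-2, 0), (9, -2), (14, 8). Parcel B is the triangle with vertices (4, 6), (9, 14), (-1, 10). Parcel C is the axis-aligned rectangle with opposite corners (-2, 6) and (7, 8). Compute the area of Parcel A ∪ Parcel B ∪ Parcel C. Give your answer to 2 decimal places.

104.25

By inclusion–exclusion:
Individual areas: |Parcel A| = 60, |Parcel B| = 30, |Parcel C| = 18.
|Parcel A∩Parcel B| = 0.
|Parcel A∩Parcel C| = 0.
|Parcel B∩Parcel C| = 3.75.
|Parcel A∩Parcel B∩Parcel C| = 0.
|Parcel A ∪ Parcel B ∪ Parcel C| = 108 − 3.75 + 0 = 104.25.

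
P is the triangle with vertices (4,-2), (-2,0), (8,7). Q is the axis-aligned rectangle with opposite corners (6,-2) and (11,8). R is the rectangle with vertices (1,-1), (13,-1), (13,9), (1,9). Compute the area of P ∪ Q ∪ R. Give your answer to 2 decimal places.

131.37

By inclusion–exclusion:
Individual areas: |P| = 31, |Q| = 50, |R| = 120.
|P∩Q| = 3.1.
|P∩R| = 24.6278.
|Q∩R|: x∈[6,11], y∈[-1,8] → 5·9 = 45.
|P∩Q∩R| = 3.1.
|P ∪ Q ∪ R| = 201 − 72.7278 + 3.1 = 131.37.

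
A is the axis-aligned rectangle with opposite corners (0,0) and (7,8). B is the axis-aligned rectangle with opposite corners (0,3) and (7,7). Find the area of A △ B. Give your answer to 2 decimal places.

28.00

|A∩B|: x∈[0,7], y∈[3,7] → 7·4 = 28.
|A △ B| = |A| + |B| − 2·|A∩B| = 56 + 28 − 56 = 28.00.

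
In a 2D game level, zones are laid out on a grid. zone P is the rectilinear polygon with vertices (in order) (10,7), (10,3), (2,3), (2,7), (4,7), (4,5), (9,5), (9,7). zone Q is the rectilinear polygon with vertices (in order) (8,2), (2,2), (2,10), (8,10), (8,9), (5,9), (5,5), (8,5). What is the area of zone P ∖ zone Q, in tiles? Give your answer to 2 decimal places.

6.00

|zone P| = 22, |zone P∩zone Q| = 16.
|zone P ∖ zone Q| = |zone P| − |zone P∩zone Q| = 22 − 16 = 6.00.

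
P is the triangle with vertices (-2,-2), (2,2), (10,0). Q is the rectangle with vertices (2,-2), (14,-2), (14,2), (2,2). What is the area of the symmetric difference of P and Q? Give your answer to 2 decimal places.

41.33

|P| = 20, |Q| = 48, |P∩Q| = 13.3333.
|P △ Q| = |P| + |Q| − 2·|P∩Q| = 20 + 48 − 26.6667 = 41.33.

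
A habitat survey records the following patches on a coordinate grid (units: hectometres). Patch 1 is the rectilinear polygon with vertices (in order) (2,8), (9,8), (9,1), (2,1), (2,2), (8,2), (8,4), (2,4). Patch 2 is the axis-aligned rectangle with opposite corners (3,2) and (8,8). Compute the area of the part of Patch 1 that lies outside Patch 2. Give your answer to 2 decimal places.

|Patch 1| = 37, |Patch 1∩Patch 2| = 20.
|Patch 1 ∖ Patch 2| = |Patch 1| − |Patch 1∩Patch 2| = 37 − 20 = 17.00.

17.00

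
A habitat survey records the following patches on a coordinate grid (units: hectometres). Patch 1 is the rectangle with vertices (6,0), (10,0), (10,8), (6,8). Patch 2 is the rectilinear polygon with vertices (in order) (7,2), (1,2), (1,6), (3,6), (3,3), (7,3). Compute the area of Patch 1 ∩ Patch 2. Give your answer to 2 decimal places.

1.00

The intersection is the polygon with vertices (6,3), (7,3), (7,2), (6,2).
By the shoelace formula its area is 1.00.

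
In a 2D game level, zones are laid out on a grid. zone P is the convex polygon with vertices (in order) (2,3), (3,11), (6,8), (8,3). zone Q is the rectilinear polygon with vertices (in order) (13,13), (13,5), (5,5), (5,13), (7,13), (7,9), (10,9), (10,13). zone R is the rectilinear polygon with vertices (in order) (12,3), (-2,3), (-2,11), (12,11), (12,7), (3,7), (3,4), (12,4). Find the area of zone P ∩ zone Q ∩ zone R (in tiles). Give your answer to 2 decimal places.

The intersection is the polygon with vertices (6.4,7), (5,7), (5,9), (6,8).
By the shoelace formula its area is 1.70.

1.70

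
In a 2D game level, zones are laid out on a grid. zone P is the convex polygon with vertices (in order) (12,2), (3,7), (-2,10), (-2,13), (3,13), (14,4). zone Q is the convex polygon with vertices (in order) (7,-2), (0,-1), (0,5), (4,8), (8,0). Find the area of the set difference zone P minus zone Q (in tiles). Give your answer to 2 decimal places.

|zone P| = 69.5, |zone P∩zone Q| = 1.7635.
|zone P ∖ zone Q| = |zone P| − |zone P∩zone Q| = 69.5 − 1.7635 = 67.74.

67.74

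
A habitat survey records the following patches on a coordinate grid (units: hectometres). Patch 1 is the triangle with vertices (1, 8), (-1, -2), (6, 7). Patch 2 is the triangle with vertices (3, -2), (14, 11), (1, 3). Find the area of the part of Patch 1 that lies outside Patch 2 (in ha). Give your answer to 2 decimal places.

|Patch 1| = 26, |Patch 1∩Patch 2| = 3.6203.
|Patch 1 ∖ Patch 2| = |Patch 1| − |Patch 1∩Patch 2| = 26 − 3.6203 = 22.38.

22.38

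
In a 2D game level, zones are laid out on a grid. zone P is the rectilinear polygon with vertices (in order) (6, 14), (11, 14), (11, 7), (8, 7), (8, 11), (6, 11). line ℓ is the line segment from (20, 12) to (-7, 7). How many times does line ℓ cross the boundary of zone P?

The segment meets the boundary at (8,9.778), (11,10.333).

2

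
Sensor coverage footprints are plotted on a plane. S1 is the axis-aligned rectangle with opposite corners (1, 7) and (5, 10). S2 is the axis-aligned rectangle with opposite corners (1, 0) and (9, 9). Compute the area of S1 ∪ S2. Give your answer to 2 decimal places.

76.00

By inclusion–exclusion:
Individual areas: |S1| = 12, |S2| = 72.
|S1∩S2|: x∈[1,5], y∈[7,9] → 4·2 = 8.
|S1 ∪ S2| = 84 − 8 = 76.00.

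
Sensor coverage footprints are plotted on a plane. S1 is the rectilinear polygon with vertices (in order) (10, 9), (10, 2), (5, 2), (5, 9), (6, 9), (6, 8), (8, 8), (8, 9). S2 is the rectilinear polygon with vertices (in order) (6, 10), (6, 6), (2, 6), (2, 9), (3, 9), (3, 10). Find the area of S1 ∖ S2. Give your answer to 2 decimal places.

30.00

|S1| = 33, |S1∩S2| = 3.
|S1 ∖ S2| = |S1| − |S1∩S2| = 33 − 3 = 30.00.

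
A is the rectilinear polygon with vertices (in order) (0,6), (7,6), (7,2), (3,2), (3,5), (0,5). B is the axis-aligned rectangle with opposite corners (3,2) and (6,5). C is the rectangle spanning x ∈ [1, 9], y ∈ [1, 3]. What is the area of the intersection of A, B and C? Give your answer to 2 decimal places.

3.00

The intersection is the polygon with vertices (3,3), (6,3), (6,2), (3,2).
By the shoelace formula its area is 3.00.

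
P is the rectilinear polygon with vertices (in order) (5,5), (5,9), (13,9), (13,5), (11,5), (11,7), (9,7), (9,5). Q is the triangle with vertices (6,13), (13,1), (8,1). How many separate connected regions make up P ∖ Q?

2

P ∖ Q splits into 2 disjoint pieces (area 8, area 12.1667).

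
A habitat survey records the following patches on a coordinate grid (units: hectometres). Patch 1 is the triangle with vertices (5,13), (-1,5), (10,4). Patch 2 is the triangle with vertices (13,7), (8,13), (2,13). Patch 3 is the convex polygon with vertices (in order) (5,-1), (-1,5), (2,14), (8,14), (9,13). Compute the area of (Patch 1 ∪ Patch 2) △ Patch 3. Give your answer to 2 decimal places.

|Patch 1 ∪ Patch 2| = 63.2202.
|(Patch 1 ∪ Patch 2) ∩ Patch 3| = 49.3194.
|(Patch 1 ∪ Patch 2) △ Patch 3| = 63.2202 + 90 − 98.6388 = 54.58.

54.58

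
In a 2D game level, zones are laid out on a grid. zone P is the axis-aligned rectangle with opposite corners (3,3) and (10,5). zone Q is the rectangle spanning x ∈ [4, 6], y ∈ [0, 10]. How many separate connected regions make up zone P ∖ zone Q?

zone P ∖ zone Q splits into 2 disjoint pieces (area 8, area 2).

2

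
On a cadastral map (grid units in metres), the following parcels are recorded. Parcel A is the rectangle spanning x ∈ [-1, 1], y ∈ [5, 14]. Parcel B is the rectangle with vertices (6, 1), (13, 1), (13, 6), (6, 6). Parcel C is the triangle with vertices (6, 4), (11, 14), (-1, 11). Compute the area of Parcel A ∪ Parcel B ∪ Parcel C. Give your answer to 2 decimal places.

By inclusion–exclusion:
Individual areas: |Parcel A| = 18, |Parcel B| = 35, |Parcel C| = 52.5.
|Parcel A∩Parcel B| = 0 (no overlap).
|Parcel A∩Parcel C| = 2.5.
|Parcel B∩Parcel C| = 1.
|Parcel A∩Parcel B∩Parcel C| = 0.
|Parcel A ∪ Parcel B ∪ Parcel C| = 105.5 − 3.5 + 0 = 102.00.

102.00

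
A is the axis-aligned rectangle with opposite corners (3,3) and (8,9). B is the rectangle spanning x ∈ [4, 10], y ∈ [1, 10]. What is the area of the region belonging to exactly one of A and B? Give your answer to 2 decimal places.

36.00

|A∩B|: x∈[4,8], y∈[3,9] → 4·6 = 24.
|A △ B| = |A| + |B| − 2·|A∩B| = 30 + 54 − 48 = 36.00.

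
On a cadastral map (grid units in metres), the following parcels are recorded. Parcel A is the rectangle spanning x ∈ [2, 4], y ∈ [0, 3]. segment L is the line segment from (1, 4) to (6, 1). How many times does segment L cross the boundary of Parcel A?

The segment meets the boundary at (4,2.2), (2.667,3).

2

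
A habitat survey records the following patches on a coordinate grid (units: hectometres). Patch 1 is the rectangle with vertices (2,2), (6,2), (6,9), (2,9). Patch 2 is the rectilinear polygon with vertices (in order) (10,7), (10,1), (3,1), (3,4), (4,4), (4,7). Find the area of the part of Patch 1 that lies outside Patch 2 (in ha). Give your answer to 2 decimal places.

16.00

|Patch 1| = 28, |Patch 1∩Patch 2| = 12.
|Patch 1 ∖ Patch 2| = |Patch 1| − |Patch 1∩Patch 2| = 28 − 12 = 16.00.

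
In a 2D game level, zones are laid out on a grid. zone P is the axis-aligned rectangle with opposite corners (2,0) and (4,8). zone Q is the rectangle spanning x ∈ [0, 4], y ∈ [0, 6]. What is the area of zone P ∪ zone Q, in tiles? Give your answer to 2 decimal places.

28.00

By inclusion–exclusion:
Individual areas: |zone P| = 16, |zone Q| = 24.
|zone P∩zone Q|: x∈[2,4], y∈[0,6] → 2·6 = 12.
|zone P ∪ zone Q| = 40 − 12 = 28.00.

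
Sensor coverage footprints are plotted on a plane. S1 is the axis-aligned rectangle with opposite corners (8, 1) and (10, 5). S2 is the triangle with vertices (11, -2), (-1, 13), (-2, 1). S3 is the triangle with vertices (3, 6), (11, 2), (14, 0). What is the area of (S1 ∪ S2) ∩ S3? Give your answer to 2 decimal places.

0.72

|S1 ∪ S2| = 87.275.
|(S1 ∪ S2) ∩ S3| = 0.72.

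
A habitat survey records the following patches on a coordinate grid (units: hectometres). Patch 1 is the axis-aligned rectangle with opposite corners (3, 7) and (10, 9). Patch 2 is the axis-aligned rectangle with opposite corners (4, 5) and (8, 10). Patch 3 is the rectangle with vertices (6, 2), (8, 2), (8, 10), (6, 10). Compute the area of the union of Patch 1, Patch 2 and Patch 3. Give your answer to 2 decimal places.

By inclusion–exclusion:
Individual areas: |Patch 1| = 14, |Patch 2| = 20, |Patch 3| = 16.
|Patch 1∩Patch 2|: x∈[4,8], y∈[7,9] → 4·2 = 8.
|Patch 1∩Patch 3|: x∈[6,8], y∈[7,9] → 2·2 = 4.
|Patch 2∩Patch 3|: x∈[6,8], y∈[5,10] → 2·5 = 10.
|Patch 1∩Patch 2∩Patch 3| = 4.
|Patch 1 ∪ Patch 2 ∪ Patch 3| = 50 − 22 + 4 = 32.00.

32.00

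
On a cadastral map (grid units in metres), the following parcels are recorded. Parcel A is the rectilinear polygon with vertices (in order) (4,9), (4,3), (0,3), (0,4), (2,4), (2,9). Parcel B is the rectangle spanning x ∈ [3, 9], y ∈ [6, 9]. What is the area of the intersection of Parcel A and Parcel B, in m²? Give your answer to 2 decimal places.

3.00

The intersection is the polygon with vertices (4,6), (3,6), (3,9), (4,9).
By the shoelace formula its area is 3.00.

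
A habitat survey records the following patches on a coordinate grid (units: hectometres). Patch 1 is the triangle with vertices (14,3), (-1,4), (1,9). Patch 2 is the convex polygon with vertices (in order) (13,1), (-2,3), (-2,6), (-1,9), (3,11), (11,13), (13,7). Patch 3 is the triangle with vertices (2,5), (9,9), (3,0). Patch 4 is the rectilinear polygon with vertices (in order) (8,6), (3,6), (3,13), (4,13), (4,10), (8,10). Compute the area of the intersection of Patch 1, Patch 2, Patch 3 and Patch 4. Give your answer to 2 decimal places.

The intersection is the polygon with vertices (7,6), (3.75,6), (5.426,6.957), (7.118,6.176).
By the shoelace formula its area is 1.75.

1.75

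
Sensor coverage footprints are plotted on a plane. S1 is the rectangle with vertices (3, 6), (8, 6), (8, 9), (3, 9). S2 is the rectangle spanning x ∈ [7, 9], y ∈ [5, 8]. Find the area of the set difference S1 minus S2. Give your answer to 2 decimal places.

|S1∩S2|: x∈[7,8], y∈[6,8] → 1·2 = 2.
|S1| = 15.
|S1 ∖ S2| = |S1| − |S1∩S2| = 15 − 2 = 13.00.

13.00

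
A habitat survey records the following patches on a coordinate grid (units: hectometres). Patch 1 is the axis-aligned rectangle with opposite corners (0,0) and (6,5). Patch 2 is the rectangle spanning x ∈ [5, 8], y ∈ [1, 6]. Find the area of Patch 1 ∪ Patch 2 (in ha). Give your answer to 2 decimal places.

41.00

By inclusion–exclusion:
Individual areas: |Patch 1| = 30, |Patch 2| = 15.
|Patch 1∩Patch 2|: x∈[5,6], y∈[1,5] → 1·4 = 4.
|Patch 1 ∪ Patch 2| = 45 − 4 = 41.00.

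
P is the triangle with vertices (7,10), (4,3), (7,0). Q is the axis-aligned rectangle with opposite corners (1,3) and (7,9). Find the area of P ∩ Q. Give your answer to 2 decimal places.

The intersection is the polygon with vertices (6.571,9), (7,9), (7,3), (4,3).
By the shoelace formula its area is 10.29.

10.29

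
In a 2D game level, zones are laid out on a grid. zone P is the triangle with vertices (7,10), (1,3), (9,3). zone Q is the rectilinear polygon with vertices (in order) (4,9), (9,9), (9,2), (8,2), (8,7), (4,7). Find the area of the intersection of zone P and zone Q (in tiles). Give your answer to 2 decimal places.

6.32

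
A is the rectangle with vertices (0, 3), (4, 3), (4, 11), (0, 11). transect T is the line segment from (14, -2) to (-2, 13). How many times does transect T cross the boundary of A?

The segment meets the boundary at (0.133,11), (4,7.375).

2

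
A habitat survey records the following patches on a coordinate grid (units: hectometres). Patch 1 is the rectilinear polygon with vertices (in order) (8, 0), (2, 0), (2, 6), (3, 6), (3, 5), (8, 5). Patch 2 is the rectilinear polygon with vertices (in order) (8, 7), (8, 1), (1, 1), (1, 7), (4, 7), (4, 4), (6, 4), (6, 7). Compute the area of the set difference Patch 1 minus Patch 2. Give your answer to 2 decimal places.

|Patch 1| = 31, |Patch 1∩Patch 2| = 23.
|Patch 1 ∖ Patch 2| = |Patch 1| − |Patch 1∩Patch 2| = 31 − 23 = 8.00.

8.00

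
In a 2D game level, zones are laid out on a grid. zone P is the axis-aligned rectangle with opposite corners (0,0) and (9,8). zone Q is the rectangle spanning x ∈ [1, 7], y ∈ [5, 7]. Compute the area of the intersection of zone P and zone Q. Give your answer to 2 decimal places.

12.00

|zone P∩zone Q|: x∈[1,7], y∈[5,7] → 6·2 = 12.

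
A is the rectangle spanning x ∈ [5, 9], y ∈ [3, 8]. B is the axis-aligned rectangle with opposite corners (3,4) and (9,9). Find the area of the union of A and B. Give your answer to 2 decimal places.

By inclusion–exclusion:
Individual areas: |A| = 20, |B| = 30.
|A∩B|: x∈[5,9], y∈[4,8] → 4·4 = 16.
|A ∪ B| = 50 − 16 = 34.00.

34.00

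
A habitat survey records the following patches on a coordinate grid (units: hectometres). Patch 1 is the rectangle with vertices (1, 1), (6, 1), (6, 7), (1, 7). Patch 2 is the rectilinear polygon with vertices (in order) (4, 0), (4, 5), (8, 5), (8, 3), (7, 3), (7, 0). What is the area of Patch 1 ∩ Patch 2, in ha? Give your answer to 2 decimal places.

The intersection is the polygon with vertices (6,1), (4,1), (4,5), (6,5).
By the shoelace formula its area is 8.00.

8.00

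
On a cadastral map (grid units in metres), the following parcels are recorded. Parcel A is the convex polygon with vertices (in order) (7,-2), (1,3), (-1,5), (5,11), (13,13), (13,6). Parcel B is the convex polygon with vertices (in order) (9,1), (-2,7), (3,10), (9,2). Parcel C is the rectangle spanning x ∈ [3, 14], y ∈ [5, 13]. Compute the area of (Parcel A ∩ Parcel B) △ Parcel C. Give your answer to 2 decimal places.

96.88

|Parcel A ∩ Parcel B| = 27.1975.
|(Parcel A ∩ Parcel B) ∩ Parcel C| = 9.1607.
|(Parcel A ∩ Parcel B) △ Parcel C| = 27.1975 + 88 − 18.3214 = 96.88.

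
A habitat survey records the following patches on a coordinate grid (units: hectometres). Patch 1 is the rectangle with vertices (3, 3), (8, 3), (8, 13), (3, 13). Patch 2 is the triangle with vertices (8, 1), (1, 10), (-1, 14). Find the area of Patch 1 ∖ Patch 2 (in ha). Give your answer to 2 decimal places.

|Patch 1| = 50, |Patch 1∩Patch 2| = 1.8132.
|Patch 1 ∖ Patch 2| = |Patch 1| − |Patch 1∩Patch 2| = 50 − 1.8132 = 48.19.

48.19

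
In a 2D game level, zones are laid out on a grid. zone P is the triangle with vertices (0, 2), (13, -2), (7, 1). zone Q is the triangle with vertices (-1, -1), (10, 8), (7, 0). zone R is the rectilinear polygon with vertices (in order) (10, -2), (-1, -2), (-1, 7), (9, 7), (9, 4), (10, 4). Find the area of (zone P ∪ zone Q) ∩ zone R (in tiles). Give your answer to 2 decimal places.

|zone P ∪ zone Q| = 34.1936.
|(zone P ∪ zone Q) ∩ zone R| = 32.38.

32.38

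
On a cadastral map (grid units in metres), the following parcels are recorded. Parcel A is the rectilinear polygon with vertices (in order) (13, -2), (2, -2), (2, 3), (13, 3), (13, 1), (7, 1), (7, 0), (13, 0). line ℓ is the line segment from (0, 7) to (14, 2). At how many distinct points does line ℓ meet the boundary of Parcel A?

The segment meets the boundary at (13,2.357), (11.2,3).

2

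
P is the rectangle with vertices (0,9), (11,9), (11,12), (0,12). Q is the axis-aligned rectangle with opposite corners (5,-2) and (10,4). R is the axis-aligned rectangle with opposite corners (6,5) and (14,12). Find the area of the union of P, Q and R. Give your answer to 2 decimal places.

By inclusion–exclusion:
Individual areas: |P| = 33, |Q| = 30, |R| = 56.
|P∩Q| = 0 (no overlap).
|P∩R|: x∈[6,11], y∈[9,12] → 5·3 = 15.
|Q∩R| = 0 (no overlap).
|P∩Q∩R| = 0.
|P ∪ Q ∪ R| = 119 − 15 + 0 = 104.00.

104.00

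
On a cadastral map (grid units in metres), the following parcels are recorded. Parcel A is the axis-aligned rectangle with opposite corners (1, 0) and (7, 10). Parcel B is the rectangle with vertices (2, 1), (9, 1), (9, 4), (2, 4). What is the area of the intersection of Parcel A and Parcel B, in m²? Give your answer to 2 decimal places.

15.00

|Parcel A∩Parcel B|: x∈[2,7], y∈[1,4] → 5·3 = 15.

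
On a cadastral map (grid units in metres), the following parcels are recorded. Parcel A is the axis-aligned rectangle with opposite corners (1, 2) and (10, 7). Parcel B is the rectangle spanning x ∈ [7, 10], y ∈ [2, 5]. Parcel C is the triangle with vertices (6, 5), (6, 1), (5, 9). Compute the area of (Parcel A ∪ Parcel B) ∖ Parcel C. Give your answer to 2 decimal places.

|Parcel A ∪ Parcel B| = 45.
|(Parcel A ∪ Parcel B) ∩ Parcel C| = 1.6875.
|(Parcel A ∪ Parcel B) ∖ Parcel C| = 45 − 1.6875 = 43.31.

43.31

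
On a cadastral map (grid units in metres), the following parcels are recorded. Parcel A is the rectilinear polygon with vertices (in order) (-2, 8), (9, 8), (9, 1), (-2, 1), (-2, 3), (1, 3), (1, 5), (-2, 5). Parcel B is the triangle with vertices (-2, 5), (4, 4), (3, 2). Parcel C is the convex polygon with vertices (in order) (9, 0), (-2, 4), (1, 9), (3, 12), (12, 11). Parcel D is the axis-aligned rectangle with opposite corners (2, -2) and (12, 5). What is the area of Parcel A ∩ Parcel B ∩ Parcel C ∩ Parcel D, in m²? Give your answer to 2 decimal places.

The intersection is the polygon with vertices (3.077,2.154), (2.231,2.462), (2,2.6), (2,4.333), (4,4).
By the shoelace formula its area is 2.96.

2.96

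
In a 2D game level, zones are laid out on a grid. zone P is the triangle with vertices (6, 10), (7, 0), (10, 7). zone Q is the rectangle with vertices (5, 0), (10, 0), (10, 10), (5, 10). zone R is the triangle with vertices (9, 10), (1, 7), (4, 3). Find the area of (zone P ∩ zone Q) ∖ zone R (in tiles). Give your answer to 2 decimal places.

15.67

|zone P ∩ zone Q| = 18.5.
|(zone P ∩ zone Q) ∩ zone R| = 2.8271.
|(zone P ∩ zone Q) ∖ zone R| = 18.5 − 2.8271 = 15.67.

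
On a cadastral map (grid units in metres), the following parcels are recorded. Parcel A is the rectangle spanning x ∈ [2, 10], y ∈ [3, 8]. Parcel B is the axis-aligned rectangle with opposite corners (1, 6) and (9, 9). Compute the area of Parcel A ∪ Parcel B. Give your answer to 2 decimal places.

50.00

By inclusion–exclusion:
Individual areas: |Parcel A| = 40, |Parcel B| = 24.
|Parcel A∩Parcel B|: x∈[2,9], y∈[6,8] → 7·2 = 14.
|Parcel A ∪ Parcel B| = 64 − 14 = 50.00.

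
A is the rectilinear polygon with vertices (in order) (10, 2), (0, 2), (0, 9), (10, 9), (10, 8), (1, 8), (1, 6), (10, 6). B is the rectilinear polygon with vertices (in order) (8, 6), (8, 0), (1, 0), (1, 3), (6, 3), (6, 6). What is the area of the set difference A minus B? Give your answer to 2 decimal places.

|A| = 52, |A∩B| = 13.
|A ∖ B| = |A| − |A∩B| = 52 − 13 = 39.00.

39.00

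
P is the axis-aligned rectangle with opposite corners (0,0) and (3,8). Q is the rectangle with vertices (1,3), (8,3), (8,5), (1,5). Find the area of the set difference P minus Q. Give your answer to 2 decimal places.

20.00

|P∩Q|: x∈[1,3], y∈[3,5] → 2·2 = 4.
|P| = 24.
|P ∖ Q| = |P| − |P∩Q| = 24 − 4 = 20.00.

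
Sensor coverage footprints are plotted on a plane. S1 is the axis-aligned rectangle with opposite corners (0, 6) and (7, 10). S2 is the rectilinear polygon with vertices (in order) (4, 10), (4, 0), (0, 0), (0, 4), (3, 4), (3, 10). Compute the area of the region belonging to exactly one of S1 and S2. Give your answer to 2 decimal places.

42.00

|S1| = 28, |S2| = 22, |S1∩S2| = 4.
|S1 △ S2| = |S1| + |S2| − 2·|S1∩S2| = 28 + 22 − 8 = 42.00.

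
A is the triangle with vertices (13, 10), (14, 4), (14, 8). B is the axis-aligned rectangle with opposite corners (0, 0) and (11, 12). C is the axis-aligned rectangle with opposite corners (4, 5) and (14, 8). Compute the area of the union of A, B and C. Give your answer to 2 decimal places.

By inclusion–exclusion:
Individual areas: |A| = 2, |B| = 132, |C| = 30.
|A∩B| = 0.
|A∩C| = 1.25.
|B∩C|: x∈[4,11], y∈[5,8] → 7·3 = 21.
|A∩B∩C| = 0.
|A ∪ B ∪ C| = 164 − 22.25 + 0 = 141.75.

141.75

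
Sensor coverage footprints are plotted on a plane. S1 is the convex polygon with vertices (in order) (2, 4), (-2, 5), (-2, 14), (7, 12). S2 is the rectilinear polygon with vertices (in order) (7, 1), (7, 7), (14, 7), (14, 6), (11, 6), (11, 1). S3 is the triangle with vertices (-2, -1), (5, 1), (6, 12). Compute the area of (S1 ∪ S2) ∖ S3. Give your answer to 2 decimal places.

|S1 ∪ S2| = 86.
|(S1 ∪ S2) ∩ S3| = 6.6638.
|(S1 ∪ S2) ∖ S3| = 86 − 6.6638 = 79.34.

79.34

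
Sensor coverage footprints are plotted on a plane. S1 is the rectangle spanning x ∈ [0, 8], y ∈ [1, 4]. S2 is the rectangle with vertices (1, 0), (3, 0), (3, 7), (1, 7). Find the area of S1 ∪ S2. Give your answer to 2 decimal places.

32.00

By inclusion–exclusion:
Individual areas: |S1| = 24, |S2| = 14.
|S1∩S2|: x∈[1,3], y∈[1,4] → 2·3 = 6.
|S1 ∪ S2| = 38 − 6 = 32.00.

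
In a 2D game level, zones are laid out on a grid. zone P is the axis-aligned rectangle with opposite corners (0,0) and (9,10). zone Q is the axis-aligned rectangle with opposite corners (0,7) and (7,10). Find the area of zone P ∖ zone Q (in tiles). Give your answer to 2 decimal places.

69.00

|zone P∩zone Q|: x∈[0,7], y∈[7,10] → 7·3 = 21.
|zone P| = 90.
|zone P ∖ zone Q| = |zone P| − |zone P∩zone Q| = 90 − 21 = 69.00.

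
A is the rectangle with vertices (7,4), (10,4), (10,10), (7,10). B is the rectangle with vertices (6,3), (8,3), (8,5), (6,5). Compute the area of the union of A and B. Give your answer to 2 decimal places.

By inclusion–exclusion:
Individual areas: |A| = 18, |B| = 4.
|A∩B|: x∈[7,8], y∈[4,5] → 1·1 = 1.
|A ∪ B| = 22 − 1 = 21.00.

21.00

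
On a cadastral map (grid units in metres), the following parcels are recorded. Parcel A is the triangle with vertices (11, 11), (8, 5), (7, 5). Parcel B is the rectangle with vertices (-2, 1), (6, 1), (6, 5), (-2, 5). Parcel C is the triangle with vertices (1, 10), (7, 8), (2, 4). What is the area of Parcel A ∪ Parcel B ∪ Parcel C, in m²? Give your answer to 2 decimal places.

By inclusion–exclusion:
Individual areas: |Parcel A| = 3, |Parcel B| = 32, |Parcel C| = 17.
|Parcel A∩Parcel B| = 0.
|Parcel A∩Parcel C| = 0.
|Parcel B∩Parcel C| = 0.7083.
|Parcel A∩Parcel B∩Parcel C| = 0.
|Parcel A ∪ Parcel B ∪ Parcel C| = 52 − 0.7083 + 0 = 51.29.

51.29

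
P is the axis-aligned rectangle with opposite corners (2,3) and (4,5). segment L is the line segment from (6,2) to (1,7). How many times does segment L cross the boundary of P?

2

The segment meets the boundary at (3,5), (4,4).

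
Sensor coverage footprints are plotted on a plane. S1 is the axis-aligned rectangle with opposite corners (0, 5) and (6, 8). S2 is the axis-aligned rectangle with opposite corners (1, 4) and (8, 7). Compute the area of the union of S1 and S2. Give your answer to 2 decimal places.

29.00

By inclusion–exclusion:
Individual areas: |S1| = 18, |S2| = 21.
|S1∩S2|: x∈[1,6], y∈[5,7] → 5·2 = 10.
|S1 ∪ S2| = 39 − 10 = 29.00.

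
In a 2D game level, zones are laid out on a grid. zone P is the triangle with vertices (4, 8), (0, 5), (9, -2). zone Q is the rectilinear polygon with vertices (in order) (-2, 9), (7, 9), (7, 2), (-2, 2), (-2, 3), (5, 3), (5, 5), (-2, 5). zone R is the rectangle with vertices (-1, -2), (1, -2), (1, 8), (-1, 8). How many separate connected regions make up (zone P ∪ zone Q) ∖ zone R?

2

(zone P ∪ zone Q) ∖ zone R splits into 2 disjoint pieces (area 53.3254, area 1).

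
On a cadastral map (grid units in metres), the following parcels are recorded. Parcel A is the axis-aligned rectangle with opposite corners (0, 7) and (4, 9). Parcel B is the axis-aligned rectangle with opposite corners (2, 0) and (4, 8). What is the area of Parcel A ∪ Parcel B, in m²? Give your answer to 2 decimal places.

By inclusion–exclusion:
Individual areas: |Parcel A| = 8, |Parcel B| = 16.
|Parcel A∩Parcel B|: x∈[2,4], y∈[7,8] → 2·1 = 2.
|Parcel A ∪ Parcel B| = 24 − 2 = 22.00.

22.00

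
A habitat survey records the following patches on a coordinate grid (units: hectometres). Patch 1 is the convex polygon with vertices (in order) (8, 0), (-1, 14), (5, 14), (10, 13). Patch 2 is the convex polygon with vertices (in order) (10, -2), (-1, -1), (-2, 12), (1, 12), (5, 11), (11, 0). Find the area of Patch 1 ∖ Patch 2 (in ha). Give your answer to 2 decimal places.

|Patch 1| = 75.5, |Patch 1∩Patch 2| = 34.8507.
|Patch 1 ∖ Patch 2| = |Patch 1| − |Patch 1∩Patch 2| = 75.5 − 34.8507 = 40.65.

40.65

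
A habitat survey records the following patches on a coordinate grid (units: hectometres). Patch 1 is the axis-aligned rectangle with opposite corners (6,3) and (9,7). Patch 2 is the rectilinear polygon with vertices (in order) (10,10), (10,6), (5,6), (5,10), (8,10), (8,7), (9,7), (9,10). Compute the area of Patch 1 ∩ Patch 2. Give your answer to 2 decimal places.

The intersection is the polygon with vertices (9,6), (6,6), (6,7), (8,7), (9,7).
By the shoelace formula its area is 3.00.

3.00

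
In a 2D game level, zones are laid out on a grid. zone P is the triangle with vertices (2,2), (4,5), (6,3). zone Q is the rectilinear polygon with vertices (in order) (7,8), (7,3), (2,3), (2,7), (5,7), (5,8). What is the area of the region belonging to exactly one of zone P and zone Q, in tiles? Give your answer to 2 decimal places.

|zone P| = 5, |zone Q| = 22, |zone P∩zone Q| = 3.3333.
|zone P △ zone Q| = |zone P| + |zone Q| − 2·|zone P∩zone Q| = 5 + 22 − 6.6667 = 20.33.

20.33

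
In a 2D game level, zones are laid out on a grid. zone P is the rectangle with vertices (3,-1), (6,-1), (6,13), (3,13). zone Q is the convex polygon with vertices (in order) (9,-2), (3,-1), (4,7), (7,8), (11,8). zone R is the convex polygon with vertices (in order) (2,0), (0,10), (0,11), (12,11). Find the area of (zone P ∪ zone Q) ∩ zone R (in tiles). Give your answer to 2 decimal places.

30.47

The region (zone P ∪ zone Q) ∩ zone R is the polygon with vertices (6,7.667), (7,8), (9.273,8), (3,1.1), (3,11), (6,11).
By the shoelace formula its area is 30.47.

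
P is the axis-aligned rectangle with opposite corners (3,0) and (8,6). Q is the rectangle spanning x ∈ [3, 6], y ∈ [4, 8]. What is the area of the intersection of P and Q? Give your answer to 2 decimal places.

6.00

|P∩Q|: x∈[3,6], y∈[4,6] → 3·2 = 6.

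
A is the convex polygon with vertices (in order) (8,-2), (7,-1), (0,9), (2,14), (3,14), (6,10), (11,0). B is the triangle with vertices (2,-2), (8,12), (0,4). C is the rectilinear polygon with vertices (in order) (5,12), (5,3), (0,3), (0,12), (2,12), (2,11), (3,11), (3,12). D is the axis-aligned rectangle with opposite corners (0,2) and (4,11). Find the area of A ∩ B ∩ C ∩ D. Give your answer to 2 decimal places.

4.58

The intersection is the polygon with vertices (2.059,6.059), (4,8), (4,3.286).
By the shoelace formula its area is 4.58.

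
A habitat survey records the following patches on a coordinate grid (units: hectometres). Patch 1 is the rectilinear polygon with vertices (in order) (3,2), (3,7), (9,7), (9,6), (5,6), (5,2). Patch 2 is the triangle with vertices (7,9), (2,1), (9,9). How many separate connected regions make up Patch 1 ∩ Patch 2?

2

Patch 1 ∩ Patch 2 splits into 2 disjoint pieces (area 1.8286, area 1.375).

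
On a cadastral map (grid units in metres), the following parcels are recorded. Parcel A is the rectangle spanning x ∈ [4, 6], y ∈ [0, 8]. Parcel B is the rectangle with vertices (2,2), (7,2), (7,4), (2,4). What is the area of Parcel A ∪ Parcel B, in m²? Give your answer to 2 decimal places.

22.00

By inclusion–exclusion:
Individual areas: |Parcel A| = 16, |Parcel B| = 10.
|Parcel A∩Parcel B|: x∈[4,6], y∈[2,4] → 2·2 = 4.
|Parcel A ∪ Parcel B| = 26 − 4 = 22.00.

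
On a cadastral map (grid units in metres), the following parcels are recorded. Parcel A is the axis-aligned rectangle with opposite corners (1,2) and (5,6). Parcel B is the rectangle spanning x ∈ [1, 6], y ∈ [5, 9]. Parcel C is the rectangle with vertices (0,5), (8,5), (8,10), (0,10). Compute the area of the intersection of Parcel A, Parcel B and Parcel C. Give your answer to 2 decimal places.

4.00

The intersection is the polygon with vertices (5,5), (1,5), (1,6), (5,6).
By the shoelace formula its area is 4.00.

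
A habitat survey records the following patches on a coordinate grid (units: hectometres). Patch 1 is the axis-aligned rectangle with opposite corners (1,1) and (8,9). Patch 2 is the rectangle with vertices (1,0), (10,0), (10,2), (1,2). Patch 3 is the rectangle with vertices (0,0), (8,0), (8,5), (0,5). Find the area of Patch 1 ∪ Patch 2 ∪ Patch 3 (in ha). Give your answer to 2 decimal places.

72.00

By inclusion–exclusion:
Individual areas: |Patch 1| = 56, |Patch 2| = 18, |Patch 3| = 40.
|Patch 1∩Patch 2|: x∈[1,8], y∈[1,2] → 7·1 = 7.
|Patch 1∩Patch 3|: x∈[1,8], y∈[1,5] → 7·4 = 28.
|Patch 2∩Patch 3|: x∈[1,8], y∈[0,2] → 7·2 = 14.
|Patch 1∩Patch 2∩Patch 3| = 7.
|Patch 1 ∪ Patch 2 ∪ Patch 3| = 114 − 49 + 7 = 72.00.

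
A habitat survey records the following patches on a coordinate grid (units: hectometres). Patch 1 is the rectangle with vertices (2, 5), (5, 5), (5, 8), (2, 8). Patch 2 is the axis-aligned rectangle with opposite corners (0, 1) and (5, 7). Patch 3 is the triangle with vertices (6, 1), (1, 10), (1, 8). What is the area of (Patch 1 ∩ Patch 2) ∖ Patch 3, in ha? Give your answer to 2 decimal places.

4.47

|Patch 1 ∩ Patch 2| = 6.
|(Patch 1 ∩ Patch 2) ∩ Patch 3| = 1.5302.
|(Patch 1 ∩ Patch 2) ∖ Patch 3| = 6 − 1.5302 = 4.47.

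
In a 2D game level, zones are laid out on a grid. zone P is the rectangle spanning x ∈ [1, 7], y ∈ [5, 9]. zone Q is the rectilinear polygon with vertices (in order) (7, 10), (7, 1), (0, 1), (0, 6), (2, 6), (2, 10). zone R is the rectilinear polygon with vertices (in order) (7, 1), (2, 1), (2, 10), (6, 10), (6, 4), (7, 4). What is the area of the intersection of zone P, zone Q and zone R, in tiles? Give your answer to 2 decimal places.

16.00

The intersection is the polygon with vertices (2,5), (2,6), (2,9), (6,9), (6,5).
By the shoelace formula its area is 16.00.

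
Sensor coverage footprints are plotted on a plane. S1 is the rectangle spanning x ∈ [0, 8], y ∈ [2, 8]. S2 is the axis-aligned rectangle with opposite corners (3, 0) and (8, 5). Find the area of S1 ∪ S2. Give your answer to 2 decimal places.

58.00

By inclusion–exclusion:
Individual areas: |S1| = 48, |S2| = 25.
|S1∩S2|: x∈[3,8], y∈[2,5] → 5·3 = 15.
|S1 ∪ S2| = 73 − 15 = 58.00.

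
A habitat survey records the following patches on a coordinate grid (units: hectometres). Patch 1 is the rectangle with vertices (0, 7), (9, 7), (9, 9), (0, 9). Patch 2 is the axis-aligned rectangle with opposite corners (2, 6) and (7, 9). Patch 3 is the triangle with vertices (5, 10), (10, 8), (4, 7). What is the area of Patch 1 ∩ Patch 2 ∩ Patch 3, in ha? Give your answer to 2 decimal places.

The intersection is the polygon with vertices (7,7.5), (4,7), (4.667,9), (7,9).
By the shoelace formula its area is 4.58.

4.58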